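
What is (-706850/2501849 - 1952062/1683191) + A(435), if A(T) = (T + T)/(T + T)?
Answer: -1862438200829/4211089720159 ≈ -0.44227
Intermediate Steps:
A(T) = 1 (A(T) = (2*T)/((2*T)) = (2*T)*(1/(2*T)) = 1)
(-706850/2501849 - 1952062/1683191) + A(435) = (-706850/2501849 - 1952062/1683191) + 1 = -6073527920988/4211089720159 + 1 = -1862438200829/4211089720159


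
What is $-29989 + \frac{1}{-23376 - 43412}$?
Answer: $- \frac{2002905333}{66788} \approx -29989.0$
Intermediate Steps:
$-29989 + \frac{1}{-23376 - 43412} = -29989 + \frac{1}{-66788} = -29989 - \frac{1}{66788} = - \frac{2002905333}{66788}$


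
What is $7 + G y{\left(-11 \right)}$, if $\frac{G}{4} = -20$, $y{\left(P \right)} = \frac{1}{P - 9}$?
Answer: $11$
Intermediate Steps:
$y{\left(P \right)} = \frac{1}{-9 + P}$
$G = -80$ ($G = 4 \left(-20\right) = -80$)
$7 + G y{\left(-11 \right)} = 7 - \frac{80}{-9 - 11} = 7 - \frac{80}{-20} = 7 - -4 = 7 + 4 = 11$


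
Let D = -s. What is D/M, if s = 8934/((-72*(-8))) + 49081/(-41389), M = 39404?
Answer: -56916445/156565646976 ≈ -0.00036353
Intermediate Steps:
s = 56916445/3973344 (s = 8934/576 + 49081*(-1/41389) = 8934*(1/576) - 49081/41389 = 1489/96 - 49081/41389 = 56916445/3973344 ≈ 14.325)
D = -56916445/3973344 (D = -1*56916445/3973344 = -56916445/3973344 ≈ -14.325)
D/M = -56916445/3973344/39404 = -56916445/3973344*1/39404 = -56916445/156565646976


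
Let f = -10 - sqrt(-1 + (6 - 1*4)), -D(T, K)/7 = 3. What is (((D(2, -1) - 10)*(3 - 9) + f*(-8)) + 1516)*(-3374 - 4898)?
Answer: -14806880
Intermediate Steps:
D(T, K) = -21 (D(T, K) = -7*3 = -21)
f = -11 (f = -10 - sqrt(-1 + (6 - 4)) = -10 - sqrt(-1 + 2) = -10 - sqrt(1) = -10 - 1*1 = -10 - 1 = -11)
(((D(2, -1) - 10)*(3 - 9) + f*(-8)) + 1516)*(-3374 - 4898) = (((-21 - 10)*(3 - 9) - 11*(-8)) + 1516)*(-3374 - 4898) = ((-31*(-6) + 88) + 1516)*(-8272) = ((186 + 88) + 1516)*(-8272) = (274 + 1516)*(-8272) = 1790*(-8272) = -14806880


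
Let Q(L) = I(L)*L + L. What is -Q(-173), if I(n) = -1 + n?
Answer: -29929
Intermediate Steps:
Q(L) = L + L*(-1 + L) (Q(L) = (-1 + L)*L + L = L*(-1 + L) + L = L + L*(-1 + L))
-Q(-173) = -1*(-173)**2 = -1*29929 = -29929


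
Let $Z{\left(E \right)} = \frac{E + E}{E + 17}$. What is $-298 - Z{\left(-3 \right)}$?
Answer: $- \frac{2083}{7} \approx -297.57$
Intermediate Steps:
$Z{\left(E \right)} = \frac{2 E}{17 + E}$
$-298 - Z{\left(-3 \right)} = -298 - 2 \left(-3\right) \frac{1}{17 - 3} = -298 - 2 \left(-3\right) \frac{1}{14} = -298 - - \frac{3}{7} = -298 + \frac{3}{7} = - \frac{2083}{7}$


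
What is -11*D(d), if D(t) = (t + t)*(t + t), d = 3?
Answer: -396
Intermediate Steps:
D(t) = 4*t² (D(t) = (2*t)*(2*t) = 4*t²)
-11*D(d) = -44*3² = -44*9 = -11*36 = -396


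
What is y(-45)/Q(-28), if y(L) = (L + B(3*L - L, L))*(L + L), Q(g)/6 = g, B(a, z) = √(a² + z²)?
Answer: -675/28 + 675*√5/28 ≈ 29.798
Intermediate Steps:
Q(g) = 6*g
y(L) = 2*L*(L + √5*√(L²)) (y(L) = (L + √((3*L - L)² + L²))*(L + L) = (L + √((2*L)² + L²))*(2*L) = (L + √(4*L² + L²))*(2*L) = (L + √(5*L²))*(2*L) = (L + √5*√(L²))*(2*L) = 2*L*(L + √5*√(L²)))
y(-45)/Q(-28) = (2*(-45)*(-45 + √5*√((-45)²)))/((6*(-28))) = (2*(-45)*(-45 + √5*√2025))/(-168) = (2*(-45)*(-45 + √5*45))*(-1/168) = (2*(-45)*(-45 + 45*√5))*(-1/168) = (4050 - 4050*√5)*(-1/168) = -675/28 + 675*√5/28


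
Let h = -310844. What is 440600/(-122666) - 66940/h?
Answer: -16093325545/4766248763 ≈ -3.3765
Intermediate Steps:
440600/(-122666) - 66940/h = 440600/(-122666) - 66940/(-310844) = 440600*(-1/122666) - 66940*(-1/310844) = -220300/61333 + 16735/77711 = -16093325545/4766248763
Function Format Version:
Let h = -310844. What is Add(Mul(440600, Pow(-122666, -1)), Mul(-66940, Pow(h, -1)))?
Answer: Rational(-16093325545, 4766248763) ≈ -3.3765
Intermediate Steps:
Add(Mul(440600, Pow(-122666, -1)), Mul(-66940, Pow(h, -1))) = Add(Mul(440600, Pow(-122666, -1)), Mul(-66940, Pow(-310844, -1))) = Add(Mul(440600, Rational(-1, 122666)), Mul(-66940, Rational(-1, 310844))) = Add(Rational(-220300, 61333), Rational(16735, 77711)) = Rational(-16093325545, 4766248763)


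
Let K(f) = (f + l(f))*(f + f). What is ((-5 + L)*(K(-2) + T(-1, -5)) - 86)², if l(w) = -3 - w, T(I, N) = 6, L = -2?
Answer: 44944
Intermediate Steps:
K(f) = -6*f (K(f) = (f + (-3 - f))*(f + f) = -6*f)
((-5 + L)*(K(-2) + T(-1, -5)) - 86)² = ((-5 - 2)*(-6*(-2) + 6) - 86)² = (-7*(12 + 6) - 86)² = (-7*18 - 86)² = (-126 - 86)² = (-212)² = 44944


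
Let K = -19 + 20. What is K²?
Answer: 1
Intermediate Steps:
K = 1
K² = 1² = 1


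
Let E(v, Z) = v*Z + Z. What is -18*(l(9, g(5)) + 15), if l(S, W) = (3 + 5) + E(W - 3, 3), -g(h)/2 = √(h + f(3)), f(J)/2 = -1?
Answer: -306 + 108*√3 ≈ -118.94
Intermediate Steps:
f(J) = -2 (f(J) = 2*(-1) = -2)
E(v, Z) = Z + Z*v (E(v, Z) = Z*v + Z = Z + Z*v)
g(h) = -2*√(-2 + h) (g(h) = -2*√(h - 2) = -2*√(-2 + h))
l(S, W) = 2 + 3*W (l(S, W) = (3 + 5) + 3*(1 + (W - 3)) = 8 + 3*(1 + (-3 + W)) = 8 + 3*(-2 + W) = 8 + (-6 + 3*W) = 2 + 3*W)
-18*(l(9, g(5)) + 15) = -18*((2 + 3*(-2*√(-2 + 5))) + 15) = -18*((2 + 3*(-2*√3)) + 15) = -18*((2 - 6*√3) + 15) = -18*(17 - 6*√3) = -306 + 108*√3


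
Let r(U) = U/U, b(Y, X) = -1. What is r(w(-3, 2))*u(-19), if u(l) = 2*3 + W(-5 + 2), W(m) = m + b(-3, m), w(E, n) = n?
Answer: 2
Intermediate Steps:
r(U) = 1
W(m) = -1 + m (W(m) = m - 1 = -1 + m)
u(l) = 2 (u(l) = 2*3 + (-1 + (-5 + 2)) = 6 + (-1 - 3) = 6 - 4 = 2)
r(w(-3, 2))*u(-19) = 1*2 = 2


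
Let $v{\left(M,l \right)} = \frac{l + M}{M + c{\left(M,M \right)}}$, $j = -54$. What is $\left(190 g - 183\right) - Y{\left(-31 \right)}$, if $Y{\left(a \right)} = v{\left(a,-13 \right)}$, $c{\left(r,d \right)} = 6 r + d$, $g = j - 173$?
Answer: $- \frac{2685417}{62} \approx -43313.0$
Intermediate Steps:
$g = -227$ ($g = -54 - 173 = -227$)
$c{\left(r,d \right)} = d + 6 r$
$v{\left(M,l \right)} = \frac{M + l}{8 M}$ ($v{\left(M,l \right)} = \frac{l + M}{M + \left(M + 6 M\right)} = \frac{M + l}{M + 7 M} = \frac{M + l}{8 M}$)
$Y{\left(a \right)} = \frac{-13 + a}{8 a}$ ($Y{\left(a \right)} = \frac{a - 13}{8 a} = \frac{-13 + a}{8 a}$)
$\left(190 g - 183\right) - Y{\left(-31 \right)} = \left(190 \left(-227\right) - 183\right) - \frac{-13 - 31}{8 \left(-31\right)} = \left(-43130 - 183\right) - \frac{1}{8} \left(- \frac{1}{31}\right) \left(-44\right) = -43313 - \frac{11}{62} = - \frac{2685417}{62}$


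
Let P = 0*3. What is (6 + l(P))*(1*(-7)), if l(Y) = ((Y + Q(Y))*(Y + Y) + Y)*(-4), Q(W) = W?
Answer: -42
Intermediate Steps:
P = 0
l(Y) = -16*Y² - 4*Y (l(Y) = ((Y + Y)*(Y + Y) + Y)*(-4) = ((2*Y)*(2*Y) + Y)*(-4) = (4*Y² + Y)*(-4) = (Y + 4*Y²)*(-4) = -16*Y² - 4*Y)
(6 + l(P))*(1*(-7)) = (6 - 4*0*(1 + 4*0))*(1*(-7)) = (6 - 4*0*(1 + 0))*(-7) = (6 - 4*0*1)*(-7) = (6 + 0)*(-7) = 6*(-7) = -42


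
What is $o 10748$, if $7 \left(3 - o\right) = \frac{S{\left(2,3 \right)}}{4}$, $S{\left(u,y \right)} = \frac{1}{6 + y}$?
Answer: $\frac{2028685}{63} \approx 32201.0$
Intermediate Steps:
$o = \frac{755}{252}$ ($o = 3 - \frac{\frac{1}{6 + 3} \cdot \frac{1}{4}}{7} = 3 - \frac{\frac{1}{9} \cdot \frac{1}{4}}{7} = 3 - \frac{1}{252} = \frac{755}{252} \approx 2.996$)
$o 10748 = \frac{755}{252} \cdot 10748 = \frac{2028685}{63}$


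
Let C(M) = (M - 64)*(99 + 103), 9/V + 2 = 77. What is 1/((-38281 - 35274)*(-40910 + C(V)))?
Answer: 5/19791355584 ≈ 2.5264e-10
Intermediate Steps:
V = 3/25 (V = 9/(-2 + 77) = 9/75 = 9*(1/75) = 3/25 ≈ 0.12000)
C(M) = -12928 + 202*M (C(M) = (-64 + M)*202 = -12928 + 202*M)
1/((-38281 - 35274)*(-40910 + C(V))) = 1/((-38281 - 35274)*(-40910 + (-12928 + 202*(3/25)))) = 1/(-73555*(-40910 + (-12928 + 606/25))) = 1/(-73555*(-40910 - 322594/25)) = 1/(-73555*(-1345344/25)) = 1/(19791355584/5) = 5/19791355584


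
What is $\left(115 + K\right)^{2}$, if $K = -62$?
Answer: $2809$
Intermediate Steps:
$\left(115 + K\right)^{2} = \left(115 - 62\right)^{2} = 53^{2} = 2809$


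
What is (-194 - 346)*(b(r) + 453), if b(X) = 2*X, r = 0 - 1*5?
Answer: -239220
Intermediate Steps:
r = -5 (r = 0 - 5 = -5)
(-194 - 346)*(b(r) + 453) = (-194 - 346)*(2*(-5) + 453) = -540*(-10 + 453) = -540*443 = -239220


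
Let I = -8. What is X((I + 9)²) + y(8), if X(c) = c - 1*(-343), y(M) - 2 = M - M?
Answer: 346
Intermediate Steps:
y(M) = 2 (y(M) = 2 + (M - M) = 2 + 0 = 2)
X(c) = 343 + c (X(c) = c + 343 = 343 + c)
X((I + 9)²) + y(8) = (343 + (-8 + 9)²) + 2 = (343 + 1²) + 2 = (343 + 1) + 2 = 344 + 2 = 346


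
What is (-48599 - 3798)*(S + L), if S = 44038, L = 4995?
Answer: -2569182101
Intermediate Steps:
(-48599 - 3798)*(S + L) = (-48599 - 3798)*(44038 + 4995) = -52397*49033 = -2569182101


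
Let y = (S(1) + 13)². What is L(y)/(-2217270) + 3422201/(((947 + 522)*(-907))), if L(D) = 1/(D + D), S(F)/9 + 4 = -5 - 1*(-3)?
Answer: -25510666422422123/9932198096526420 ≈ -2.5685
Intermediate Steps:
S(F) = -54 (S(F) = -36 + 9*(-5 - 1*(-3)) = -36 + 9*(-5 + 3) = -36 + 9*(-2) = -36 - 18 = -54)
y = 1681 (y = (-54 + 13)² = (-41)² = 1681)
L(D) = 1/(2*D)
L(y)/(-2217270) + 3422201/(((947 + 522)*(-907))) = ((½)/1681)/(-2217270) + 3422201/(((947 + 522)*(-907))) = ((½)*(1/1681))*(-1/2217270) + 3422201/((1469*(-907))) = (1/3362)*(-1/2217270) + 3422201/(-1332383) = -1/7454461740 + 3422201*(-1/1332383) = -1/7454461740 - 3422201/1332383 = -25510666422422123/9932198096526420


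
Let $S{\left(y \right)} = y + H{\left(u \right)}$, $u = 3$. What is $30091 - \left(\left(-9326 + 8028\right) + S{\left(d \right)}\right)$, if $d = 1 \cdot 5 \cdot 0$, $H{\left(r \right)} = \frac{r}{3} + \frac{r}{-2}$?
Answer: $\frac{62779}{2} \approx 31390.0$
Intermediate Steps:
$H{\left(r \right)} = - \frac{r}{6}$ ($H{\left(r \right)} = r \frac{1}{3} + r \left(- \frac{1}{2}\right) = \frac{r}{3} - \frac{r}{2} = - \frac{r}{6}$)
$d = 0$ ($d = 5 \cdot 0 = 0$)
$S{\left(y \right)} = - \frac{1}{2} + y$ ($S{\left(y \right)} = y - \frac{1}{2} = - \frac{1}{2} + y$)
$30091 - \left(\left(-9326 + 8028\right) + S{\left(d \right)}\right) = 30091 - \left(\left(-9326 + 8028\right) + \left(- \frac{1}{2} + 0\right)\right) = 30091 - \left(-1298 - \frac{1}{2}\right) = 30091 - - \frac{2597}{2} = 30091 + \frac{2597}{2} = \frac{62779}{2}$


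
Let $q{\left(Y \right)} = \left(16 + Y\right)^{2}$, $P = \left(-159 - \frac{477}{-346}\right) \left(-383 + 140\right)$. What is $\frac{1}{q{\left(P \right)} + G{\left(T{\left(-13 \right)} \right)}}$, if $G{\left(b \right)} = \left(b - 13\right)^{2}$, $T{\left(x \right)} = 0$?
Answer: $\frac{119716}{175775300164733} \approx 6.8107 \cdot 10^{-10}$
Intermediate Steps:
$G{\left(b \right)} = \left(-13 + b\right)^{2}$
$P = \frac{13252491}{346}$ ($P = \left(-159 - - \frac{477}{346}\right) \left(-243\right) = \left(-159 + \frac{477}{346}\right) \left(-243\right) = \left(- \frac{54537}{346}\right) \left(-243\right) = \frac{13252491}{346} \approx 38302.0$)
$\frac{1}{q{\left(P \right)} + G{\left(T{\left(-13 \right)} \right)}} = \frac{1}{\left(16 + \frac{13252491}{346}\right)^{2} + \left(-13 + 0\right)^{2}} = \frac{1}{\left(\frac{13258027}{346}\right)^{2} + \left(-13\right)^{2}} = \frac{1}{\frac{175775279932729}{119716} + 169} = \frac{1}{\frac{175775300164733}{119716}} = \frac{119716}{175775300164733}$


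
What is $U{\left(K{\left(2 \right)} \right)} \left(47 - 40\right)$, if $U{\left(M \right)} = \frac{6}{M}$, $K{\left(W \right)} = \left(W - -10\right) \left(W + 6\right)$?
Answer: $\frac{7}{16} \approx 0.4375$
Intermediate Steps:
$K{\left(W \right)} = \left(6 + W\right) \left(10 + W\right)$ ($K{\left(W \right)} = \left(W + 10\right) \left(6 + W\right) = \left(10 + W\right) \left(6 + W\right) = \left(6 + W\right) \left(10 + W\right)$)
$U{\left(K{\left(2 \right)} \right)} \left(47 - 40\right) = \frac{6}{60 + 2^{2} + 16 \cdot 2} \left(47 - 40\right) = \frac{6}{60 + 4 + 32} \cdot 7 = \frac{6}{96} \cdot 7 = 6 \cdot \frac{1}{96} \cdot 7 = \frac{1}{16} \cdot 7 = \frac{7}{16}$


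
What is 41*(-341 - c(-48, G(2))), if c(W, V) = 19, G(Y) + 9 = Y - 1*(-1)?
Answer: -14760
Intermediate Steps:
G(Y) = -8 + Y (G(Y) = -9 + (Y - 1*(-1)) = -9 + (Y + 1) = -9 + (1 + Y) = -8 + Y)
41*(-341 - c(-48, G(2))) = 41*(-341 - 1*19) = 41*(-341 - 19) = 41*(-360) = -14760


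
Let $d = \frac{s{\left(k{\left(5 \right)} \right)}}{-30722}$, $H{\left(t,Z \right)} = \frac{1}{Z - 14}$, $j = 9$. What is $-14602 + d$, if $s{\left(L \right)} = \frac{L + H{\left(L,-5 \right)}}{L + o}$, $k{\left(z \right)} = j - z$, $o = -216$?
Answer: $- \frac{1806971449957}{123748216} \approx -14602.0$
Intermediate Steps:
$k{\left(z \right)} = 9 - z$
$H{\left(t,Z \right)} = \frac{1}{-14 + Z}$
$s{\left(L \right)} = \frac{- \frac{1}{19} + L}{-216 + L}$ ($s{\left(L \right)} = \frac{L + \frac{1}{-14 - 5}}{L - 216} = \frac{L + \frac{1}{-19}}{-216 + L} = \frac{L - \frac{1}{19}}{-216 + L} = \frac{- \frac{1}{19} + L}{-216 + L}$)
$d = \frac{75}{123748216}$ ($d = \frac{\frac{1}{-216 + \left(9 - 5\right)} \left(- \frac{1}{19} + \left(9 - 5\right)\right)}{-30722} = \frac{- \frac{1}{19} + \left(9 - 5\right)}{-216 + \left(9 - 5\right)} \left(- \frac{1}{30722}\right) = \frac{- \frac{1}{19} + 4}{-216 + 4} \left(- \frac{1}{30722}\right) = \frac{1}{-212} \cdot \frac{75}{19} \left(- \frac{1}{30722}\right) = \left(- \frac{1}{212}\right) \frac{75}{19} \left(- \frac{1}{30722}\right) = \left(- \frac{75}{4028}\right) \left(- \frac{1}{30722}\right) = \frac{75}{123748216} \approx 6.0607 \cdot 10^{-7}$)
$-14602 + d = -14602 + \frac{75}{123748216} = - \frac{1806971449957}{123748216}$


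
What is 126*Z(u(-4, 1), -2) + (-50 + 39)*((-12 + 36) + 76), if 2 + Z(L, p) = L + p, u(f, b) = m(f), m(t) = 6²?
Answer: 2932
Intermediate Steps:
m(t) = 36
u(f, b) = 36
Z(L, p) = -2 + L + p (Z(L, p) = -2 + (L + p) = -2 + L + p)
126*Z(u(-4, 1), -2) + (-50 + 39)*((-12 + 36) + 76) = 126*(-2 + 36 - 2) + (-50 + 39)*((-12 + 36) + 76) = 126*32 - 11*(24 + 76) = 4032 - 11*100 = 4032 - 1100 = 2932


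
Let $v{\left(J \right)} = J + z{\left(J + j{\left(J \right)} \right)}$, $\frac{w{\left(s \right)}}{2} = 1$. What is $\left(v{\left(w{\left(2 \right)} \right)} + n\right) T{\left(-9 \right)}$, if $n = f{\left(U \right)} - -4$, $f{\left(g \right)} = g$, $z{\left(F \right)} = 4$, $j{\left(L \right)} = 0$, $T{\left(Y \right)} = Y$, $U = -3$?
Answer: $-63$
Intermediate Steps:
$w{\left(s \right)} = 2$ ($w{\left(s \right)} = 2 \cdot 1 = 2$)
$n = 1$ ($n = -3 - -4 = -3 + 4 = 1$)
$v{\left(J \right)} = 4 + J$ ($v{\left(J \right)} = J + 4 = 4 + J$)
$\left(v{\left(w{\left(2 \right)} \right)} + n\right) T{\left(-9 \right)} = \left(\left(4 + 2\right) + 1\right) \left(-9\right) = \left(6 + 1\right) \left(-9\right) = 7 \left(-9\right) = -63$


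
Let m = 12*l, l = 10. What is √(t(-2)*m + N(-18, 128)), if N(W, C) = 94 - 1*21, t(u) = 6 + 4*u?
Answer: I*√167 ≈ 12.923*I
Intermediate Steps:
N(W, C) = 73 (N(W, C) = 94 - 21 = 73)
m = 120 (m = 12*10 = 120)
√(t(-2)*m + N(-18, 128)) = √((6 + 4*(-2))*120 + 73) = √((6 - 8)*120 + 73) = √(-2*120 + 73) = √(-240 + 73) = √(-167) = I*√167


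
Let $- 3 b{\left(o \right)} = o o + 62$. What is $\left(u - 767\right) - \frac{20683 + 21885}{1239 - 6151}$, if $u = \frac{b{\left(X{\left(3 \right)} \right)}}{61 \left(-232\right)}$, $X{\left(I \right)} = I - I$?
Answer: $- \frac{4942049321}{6516996} \approx -758.33$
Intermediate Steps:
$X{\left(I \right)} = 0$
$b{\left(o \right)} = - \frac{62}{3} - \frac{o^{2}}{3}$ ($b{\left(o \right)} = - \frac{o o + 62}{3} = - \frac{o^{2} + 62}{3} = - \frac{62 + o^{2}}{3} = - \frac{62}{3} - \frac{o^{2}}{3}$)
$u = \frac{31}{21228}$ ($u = \frac{- \frac{62}{3} - \frac{0^{2}}{3}}{61 \left(-232\right)} = \frac{- \frac{62}{3} - 0}{-14152} = \left(- \frac{62}{3} + 0\right) \left(- \frac{1}{14152}\right) = \left(- \frac{62}{3}\right) \left(- \frac{1}{14152}\right) = \frac{31}{21228} \approx 0.0014603$)
$\left(u - 767\right) - \frac{20683 + 21885}{1239 - 6151} = \left(\frac{31}{21228} - 767\right) - \frac{20683 + 21885}{1239 - 6151} = - \frac{16281845}{21228} - \frac{42568}{-4912} = - \frac{16281845}{21228} - 42568 \left(- \frac{1}{4912}\right) = - \frac{16281845}{21228} - - \frac{5321}{614} = - \frac{16281845}{21228} + \frac{5321}{614} = - \frac{4942049321}{6516996}$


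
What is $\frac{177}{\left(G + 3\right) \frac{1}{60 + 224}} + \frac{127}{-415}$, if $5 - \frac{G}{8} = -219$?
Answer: $\frac{4126651}{148985} \approx 27.698$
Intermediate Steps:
$G = 1792$ ($G = 40 - -1752 = 40 + 1752 = 1792$)
$\frac{177}{\left(G + 3\right) \frac{1}{60 + 224}} + \frac{127}{-415} = \frac{177}{\left(1792 + 3\right) \frac{1}{60 + 224}} + \frac{127}{-415} = \frac{177}{1795 \cdot \frac{1}{284}} + 127 \left(- \frac{1}{415}\right) = \frac{177}{1795 \cdot \frac{1}{284}} - \frac{127}{415} = \frac{177}{\frac{1795}{284}} - \frac{127}{415} = 177 \cdot \frac{284}{1795} - \frac{127}{415} = \frac{50268}{1795} - \frac{127}{415} = \frac{4126651}{148985}$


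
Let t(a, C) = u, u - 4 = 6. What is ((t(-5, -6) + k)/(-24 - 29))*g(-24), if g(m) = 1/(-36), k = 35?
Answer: 5/212 ≈ 0.023585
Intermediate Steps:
u = 10 (u = 4 + 6 = 10)
t(a, C) = 10
g(m) = -1/36
((t(-5, -6) + k)/(-24 - 29))*g(-24) = ((10 + 35)/(-24 - 29))*(-1/36) = (45/(-53))*(-1/36) = (45*(-1/53))*(-1/36) = -45/53*(-1/36) = 5/212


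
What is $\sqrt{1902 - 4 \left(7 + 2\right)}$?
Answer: $\sqrt{1866} \approx 43.197$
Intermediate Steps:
$\sqrt{1902 - 4 \left(7 + 2\right)} = \sqrt{1902 - 36} = \sqrt{1866}$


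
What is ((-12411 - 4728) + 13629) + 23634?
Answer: 20124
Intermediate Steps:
((-12411 - 4728) + 13629) + 23634 = (-17139 + 13629) + 23634 = -3510 + 23634 = 20124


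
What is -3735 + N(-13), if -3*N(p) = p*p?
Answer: -11374/3 ≈ -3791.3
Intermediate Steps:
N(p) = -p²/3 (N(p) = -p*p/3 = -p²/3)
-3735 + N(-13) = -3735 - ⅓*(-13)² = -3735 - ⅓*169 = -3735 - 169/3 = -11374/3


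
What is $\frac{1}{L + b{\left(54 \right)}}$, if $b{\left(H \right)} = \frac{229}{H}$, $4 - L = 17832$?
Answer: $- \frac{54}{962483} \approx -5.6105 \cdot 10^{-5}$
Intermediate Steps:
$L = -17828$ ($L = 4 - 17832 = -17828$)
$\frac{1}{L + b{\left(54 \right)}} = \frac{1}{-17828 + \frac{229}{54}} = \frac{1}{- \frac{962483}{54}} = - \frac{54}{962483}$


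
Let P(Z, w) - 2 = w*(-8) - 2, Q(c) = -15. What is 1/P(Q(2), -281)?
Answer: 1/2248 ≈ 0.00044484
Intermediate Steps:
P(Z, w) = -8*w (P(Z, w) = 2 + (w*(-8) - 2) = 2 + (-8*w - 2) = 2 + (-2 - 8*w) = -8*w)
1/P(Q(2), -281) = 1/(-8*(-281)) = 1/2248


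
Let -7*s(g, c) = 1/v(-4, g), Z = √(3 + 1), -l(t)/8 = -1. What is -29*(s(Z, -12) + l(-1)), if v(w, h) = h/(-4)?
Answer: -1682/7 ≈ -240.29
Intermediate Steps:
v(w, h) = -h/4 (v(w, h) = h*(-¼) = -h/4)
l(t) = 8 (l(t) = -8*(-1) = 8)
Z = 2 (Z = √4 = 2)
s(g, c) = 4/(7*g) (s(g, c) = -(-4/g)/7 = -(-4)/(7*g) = 4/(7*g))
-29*(s(Z, -12) + l(-1)) = -29*((4/7)/2 + 8) = -29*((4/7)*(½) + 8) = -29*(2/7 + 8) = -29*58/7 = -1682/7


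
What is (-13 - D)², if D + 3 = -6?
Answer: 16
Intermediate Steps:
D = -9 (D = -3 - 6 = -9)
(-13 - D)² = (-13 - 1*(-9))² = (-13 + 9)² = (-4)² = 16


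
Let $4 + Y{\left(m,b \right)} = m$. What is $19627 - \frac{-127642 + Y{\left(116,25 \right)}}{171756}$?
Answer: $\frac{14406763}{734} \approx 19628.0$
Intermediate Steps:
$Y{\left(m,b \right)} = -4 + m$
$19627 - \frac{-127642 + Y{\left(116,25 \right)}}{171756} = 19627 - \frac{-127642 + \left(-4 + 116\right)}{171756} = 19627 - \left(-127642 + 112\right) \frac{1}{171756} = 19627 - \left(-127530\right) \frac{1}{171756} = 19627 - - \frac{545}{734} = 19627 + \frac{545}{734} = \frac{14406763}{734}$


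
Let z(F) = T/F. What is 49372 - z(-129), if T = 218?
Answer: 6369206/129 ≈ 49374.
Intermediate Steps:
z(F) = 218/F
49372 - z(-129) = 49372 - 218/(-129) = 49372 - 218*(-1)/129 = 49372 - 1*(-218/129) = 49372 + 218/129 = 6369206/129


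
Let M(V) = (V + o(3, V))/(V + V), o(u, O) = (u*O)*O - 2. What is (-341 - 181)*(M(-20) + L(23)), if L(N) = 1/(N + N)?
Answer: 3533157/230 ≈ 15362.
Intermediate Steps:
o(u, O) = -2 + u*O² (o(u, O) = (O*u)*O - 2 = u*O² - 2 = -2 + u*O²)
L(N) = 1/(2*N)
M(V) = (-2 + V + 3*V²)/(2*V) (M(V) = (V + (-2 + 3*V²))/(V + V) = (-2 + V + 3*V²)/((2*V)) = (-2 + V + 3*V²)*(1/(2*V)) = (-2 + V + 3*V²)/(2*V))
(-341 - 181)*(M(-20) + L(23)) = (-341 - 181)*((½)*(-2 - 20 + 3*(-20)²)/(-20) + (½)/23) = -522*((½)*(-1/20)*(-2 - 20 + 3*400) + (½)*(1/23)) = -522*((½)*(-1/20)*(-2 - 20 + 1200) + 1/46) = -522*((½)*(-1/20)*1178 + 1/46) = -522*(-589/20 + 1/46) = -522*(-13537/460) = 3533157/230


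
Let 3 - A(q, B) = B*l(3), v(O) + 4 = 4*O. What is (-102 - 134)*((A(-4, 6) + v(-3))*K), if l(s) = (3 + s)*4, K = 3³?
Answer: 1000404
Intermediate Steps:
K = 27
l(s) = 12 + 4*s
v(O) = -4 + 4*O
A(q, B) = 3 - 24*B (A(q, B) = 3 - B*(12 + 4*3) = 3 - B*(12 + 12) = 3 - B*24 = 3 - 24*B)
(-102 - 134)*((A(-4, 6) + v(-3))*K) = (-102 - 134)*(((3 - 24*6) + (-4 + 4*(-3)))*27) = -236*((3 - 144) + (-4 - 12))*27 = -236*(-141 - 16)*27 = -(-37052)*27 = -236*(-4239) = 1000404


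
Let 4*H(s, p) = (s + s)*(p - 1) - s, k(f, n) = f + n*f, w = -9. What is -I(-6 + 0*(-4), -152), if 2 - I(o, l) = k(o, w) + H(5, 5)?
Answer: 219/4 ≈ 54.750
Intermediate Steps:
k(f, n) = f + f*n
H(s, p) = -s/4 + s*(-1 + p)/2 (H(s, p) = ((s + s)*(p - 1) - s)/4 = ((2*s)*(-1 + p) - s)/4 = (2*s*(-1 + p) - s)/4 = (-s + 2*s*(-1 + p))/4 = -s/4 + s*(-1 + p)/2)
I(o, l) = -27/4 + 8*o (I(o, l) = 2 - (o*(1 - 9) + (¼)*5*(-3 + 2*5)) = 2 - (o*(-8) + (¼)*5*(-3 + 10)) = 2 - (-8*o + (¼)*5*7) = 2 - (-8*o + 35/4) = 2 - (35/4 - 8*o) = 2 + (-35/4 + 8*o) = -27/4 + 8*o)
-I(-6 + 0*(-4), -152) = -(-27/4 + 8*(-6 + 0*(-4))) = -(-27/4 + 8*(-6 + 0)) = -(-27/4 + 8*(-6)) = -(-27/4 - 48) = -1*(-219/4) = 219/4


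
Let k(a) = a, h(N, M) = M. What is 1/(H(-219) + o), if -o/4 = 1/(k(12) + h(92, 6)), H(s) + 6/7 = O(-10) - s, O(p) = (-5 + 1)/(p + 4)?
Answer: 63/13771 ≈ 0.0045748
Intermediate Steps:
O(p) = -4/(4 + p)
H(s) = -4/21 - s (H(s) = -6/7 + (-4/(4 - 10) - s) = -6/7 + (-4/(-6) - s) = -6/7 + (-4*(-⅙) - s) = -6/7 + (⅔ - s) = -4/21 - s)
o = -2/9 (o = -4/(12 + 6) = -4/18 = -4*1/18 = -2/9 ≈ -0.22222)
1/(H(-219) + o) = 1/((-4/21 - 1*(-219)) - 2/9) = 1/((-4/21 + 219) - 2/9) = 1/(4595/21 - 2/9) = 1/(13771/63) = 63/13771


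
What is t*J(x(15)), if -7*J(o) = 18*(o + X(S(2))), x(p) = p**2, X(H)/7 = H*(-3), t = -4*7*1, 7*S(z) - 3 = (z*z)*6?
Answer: 10368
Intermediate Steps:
S(z) = 3/7 + 6*z**2/7 (S(z) = 3/7 + ((z*z)*6)/7 = 3/7 + (z**2*6)/7 = 3/7 + (6*z**2)/7 = 3/7 + 6*z**2/7)
t = -28 (t = -28*1 = -28)
X(H) = -21*H (X(H) = 7*(H*(-3)) = 7*(-3*H) = -21*H)
J(o) = 1458/7 - 18*o/7 (J(o) = -18*(o - 21*(3/7 + (6/7)*2**2))/7 = -18*(o - 21*(3/7 + (6/7)*4))/7 = -18*(o - 21*(3/7 + 24/7))/7 = -18*(o - 21*27/7)/7 = -18*(o - 81)/7 = -18*(-81 + o)/7 = -(-1458 + 18*o)/7 = 1458/7 - 18*o/7)
t*J(x(15)) = -28*(1458/7 - 18/7*15**2) = -28*(1458/7 - 18/7*225) = -28*(1458/7 - 4050/7) = -28*(-2592/7) = 10368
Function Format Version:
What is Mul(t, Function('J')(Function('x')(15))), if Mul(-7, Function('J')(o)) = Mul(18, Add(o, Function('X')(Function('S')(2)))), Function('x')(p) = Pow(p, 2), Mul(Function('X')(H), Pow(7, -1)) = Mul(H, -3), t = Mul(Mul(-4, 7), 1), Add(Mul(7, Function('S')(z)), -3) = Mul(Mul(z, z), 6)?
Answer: 10368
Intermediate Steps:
Function('S')(z) = Add(Rational(3, 7), Mul(Rational(6, 7), Pow(z, 2))) (Function('S')(z) = Add(Rational(3, 7), Mul(Rational(1, 7), Mul(Mul(z, z), 6))) = Add(Rational(3, 7), Mul(Rational(1, 7), Mul(Pow(z, 2), 6))) = Add(Rational(3, 7), Mul(Rational(1, 7), Mul(6, Pow(z, 2)))) = Add(Rational(3, 7), Mul(Rational(6, 7), Pow(z, 2))))
t = -28 (t = Mul(-28, 1) = -28)
Function('X')(H) = Mul(-21, H) (Function('X')(H) = Mul(7, Mul(H, -3)) = Mul(7, Mul(-3, H)) = Mul(-21, H))
Function('J')(o) = Add(Rational(1458, 7), Mul(Rational(-18, 7), o)) (Function('J')(o) = Mul(Rational(-1, 7), Mul(18, Add(o, Mul(-21, Add(Rational(3, 7), Mul(Rational(6, 7), Pow(2, 2))))))) = Mul(Rational(-1, 7), Mul(18, Add(o, Mul(-21, Add(Rational(3, 7), Mul(Rational(6, 7), 4)))))) = Mul(Rational(-1, 7), Mul(18, Add(o, Mul(-21, Add(Rational(3, 7), Rational(24, 7)))))) = Mul(Rational(-1, 7), Mul(18, Add(o, Mul(-21, Rational(27, 7))))) = Mul(Rational(-1, 7), Mul(18, Add(o, -81))) = Mul(Rational(-1, 7), Mul(18, Add(-81, o))) = Mul(Rational(-1, 7), Add(-1458, Mul(18, o))) = Add(Rational(1458, 7), Mul(Rational(-18, 7), o)))
Mul(t, Function('J')(Function('x')(15))) = Mul(-28, Add(Rational(1458, 7), Mul(Rational(-18, 7), Pow(15, 2)))) = Mul(-28, Add(Rational(1458, 7), Mul(Rational(-18, 7), 225))) = Mul(-28, Add(Rational(1458, 7), Rational(-4050, 7))) = Mul(-28, Rational(-2592, 7)) = 10368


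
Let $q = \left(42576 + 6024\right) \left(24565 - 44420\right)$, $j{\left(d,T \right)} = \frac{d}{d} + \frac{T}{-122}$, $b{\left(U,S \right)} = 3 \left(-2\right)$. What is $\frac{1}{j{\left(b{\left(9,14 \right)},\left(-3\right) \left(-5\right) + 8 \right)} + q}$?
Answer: $- \frac{122}{117724265901} \approx -1.0363 \cdot 10^{-9}$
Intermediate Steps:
$b{\left(U,S \right)} = -6$
$j{\left(d,T \right)} = 1 - \frac{T}{122}$ ($j{\left(d,T \right)} = 1 + T \left(- \frac{1}{122}\right) = 1 - \frac{T}{122}$)
$q = -964953000$ ($q = 48600 \left(-19855\right) = -964953000$)
$\frac{1}{j{\left(b{\left(9,14 \right)},\left(-3\right) \left(-5\right) + 8 \right)} + q} = \frac{1}{\left(1 - \frac{\left(-3\right) \left(-5\right) + 8}{122}\right) - 964953000} = \frac{1}{\left(1 - \frac{15 + 8}{122}\right) - 964953000} = \frac{1}{\left(1 - \frac{23}{122}\right) - 964953000} = \frac{1}{\frac{99}{122} - 964953000} = \frac{1}{- \frac{117724265901}{122}} = - \frac{122}{117724265901}$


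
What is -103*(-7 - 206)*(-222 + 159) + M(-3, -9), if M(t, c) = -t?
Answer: -1382154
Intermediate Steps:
-103*(-7 - 206)*(-222 + 159) + M(-3, -9) = -103*(-7 - 206)*(-222 + 159) - 1*(-3) = -(-21939)*(-63) + 3 = -103*13419 + 3 = -1382157 + 3 = -1382154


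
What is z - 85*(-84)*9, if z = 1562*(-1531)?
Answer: -2327162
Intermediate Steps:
z = -2391422
z - 85*(-84)*9 = -2391422 - 85*(-84)*9 = -2391422 + 7140*9 = -2391422 + 64260 = -2327162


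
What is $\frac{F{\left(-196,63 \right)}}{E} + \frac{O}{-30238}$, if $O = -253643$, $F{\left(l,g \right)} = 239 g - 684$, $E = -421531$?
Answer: $\frac{8191059743}{980481106} \approx 8.3541$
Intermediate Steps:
$F{\left(l,g \right)} = -684 + 239 g$
$\frac{F{\left(-196,63 \right)}}{E} + \frac{O}{-30238} = \frac{-684 + 239 \cdot 63}{-421531} - \frac{253643}{-30238} = \left(-684 + 15057\right) \left(- \frac{1}{421531}\right) - - \frac{19511}{2326} = 14373 \left(- \frac{1}{421531}\right) + \frac{19511}{2326} = - \frac{14373}{421531} + \frac{19511}{2326} = \frac{8191059743}{980481106}$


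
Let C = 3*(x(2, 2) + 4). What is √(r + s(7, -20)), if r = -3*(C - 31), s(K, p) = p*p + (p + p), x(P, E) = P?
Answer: √399 ≈ 19.975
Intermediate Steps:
C = 18 (C = 3*(2 + 4) = 3*6 = 18)
s(K, p) = p² + 2*p
r = 39 (r = -3*(18 - 31) = -3*(-13) = 39)
√(r + s(7, -20)) = √(39 - 20*(2 - 20)) = √(39 - 20*(-18)) = √(39 + 360) = √399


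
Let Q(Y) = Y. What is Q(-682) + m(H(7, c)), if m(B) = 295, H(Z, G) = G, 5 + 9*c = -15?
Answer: -387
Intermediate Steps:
c = -20/9 (c = -5/9 + (1/9)*(-15) = -5/9 - 5/3 = -20/9 ≈ -2.2222)
Q(-682) + m(H(7, c)) = -682 + 295 = -387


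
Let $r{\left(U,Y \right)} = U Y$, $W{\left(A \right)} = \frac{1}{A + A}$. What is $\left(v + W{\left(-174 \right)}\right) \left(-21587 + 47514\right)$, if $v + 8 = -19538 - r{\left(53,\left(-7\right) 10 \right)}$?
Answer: $- \frac{142881856183}{348} \approx -4.1058 \cdot 10^{8}$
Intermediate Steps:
$W{\left(A \right)} = \frac{1}{2 A}$
$v = -15836$ ($v = -8 - \left(19538 + 53 \left(\left(-7\right) 10\right)\right) = -8 - \left(19538 + 53 \left(-70\right)\right) = -8 - 15828 = -15836$)
$\left(v + W{\left(-174 \right)}\right) \left(-21587 + 47514\right) = \left(-15836 + \frac{1}{2 \left(-174\right)}\right) \left(-21587 + 47514\right) = \left(-15836 + \frac{1}{2} \left(- \frac{1}{174}\right)\right) 25927 = \left(-15836 - \frac{1}{348}\right) 25927 = \left(- \frac{5510929}{348}\right) 25927 = - \frac{142881856183}{348}$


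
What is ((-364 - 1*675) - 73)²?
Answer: 1236544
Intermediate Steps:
((-364 - 1*675) - 73)² = ((-364 - 675) - 73)² = (-1039 - 73)² = (-1112)² = 1236544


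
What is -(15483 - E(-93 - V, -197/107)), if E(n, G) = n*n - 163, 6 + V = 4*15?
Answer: 5963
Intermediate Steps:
V = 54 (V = -6 + 4*15 = -6 + 60 = 54)
E(n, G) = -163 + n² (E(n, G) = n² - 163 = -163 + n²)
-(15483 - E(-93 - V, -197/107)) = -(15483 - (-163 + (-93 - 1*54)²)) = -(15483 - (-163 + (-93 - 54)²)) = -(15483 - (-163 + (-147)²)) = -(15483 - (-163 + 21609)) = -(15483 - 1*21446) = -(15483 - 21446) = -1*(-5963) = 5963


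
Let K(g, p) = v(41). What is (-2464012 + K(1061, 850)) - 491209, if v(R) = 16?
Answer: -2955205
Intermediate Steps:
K(g, p) = 16
(-2464012 + K(1061, 850)) - 491209 = (-2464012 + 16) - 491209 = -2463996 - 491209 = -2955205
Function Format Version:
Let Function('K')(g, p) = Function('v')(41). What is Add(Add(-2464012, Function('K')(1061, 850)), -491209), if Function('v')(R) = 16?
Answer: -2955205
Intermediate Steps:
Function('K')(g, p) = 16
Add(Add(-2464012, Function('K')(1061, 850)), -491209) = Add(Add(-2464012, 16), -491209) = Add(-2463996, -491209) = -2955205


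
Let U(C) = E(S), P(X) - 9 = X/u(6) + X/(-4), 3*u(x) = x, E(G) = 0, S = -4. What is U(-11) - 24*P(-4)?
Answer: -192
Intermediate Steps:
u(x) = x/3
P(X) = 9 + X/4 (P(X) = 9 + (X/(((⅓)*6)) + X/(-4)) = 9 + (X/2 + X*(-¼)) = 9 + (X*(½) - X/4) = 9 + (X/2 - X/4) = 9 + X/4)
U(C) = 0
U(-11) - 24*P(-4) = 0 - 24*(9 + (¼)*(-4)) = 0 - 24*(9 - 1) = 0 - 24*8 = 0 - 192 = -192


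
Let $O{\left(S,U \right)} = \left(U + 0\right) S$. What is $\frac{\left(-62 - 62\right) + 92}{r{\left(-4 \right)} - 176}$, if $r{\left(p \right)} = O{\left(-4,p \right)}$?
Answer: $\frac{1}{5} \approx 0.2$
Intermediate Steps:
$O{\left(S,U \right)} = S U$ ($O{\left(S,U \right)} = U S = S U$)
$r{\left(p \right)} = - 4 p$
$\frac{\left(-62 - 62\right) + 92}{r{\left(-4 \right)} - 176} = \frac{\left(-62 - 62\right) + 92}{\left(-4\right) \left(-4\right) - 176} = \frac{-124 + 92}{16 - 176} = - \frac{32}{-160} = \left(-32\right) \left(- \frac{1}{160}\right) = \frac{1}{5}$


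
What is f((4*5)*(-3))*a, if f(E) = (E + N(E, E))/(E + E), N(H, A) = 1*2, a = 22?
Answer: 319/30 ≈ 10.633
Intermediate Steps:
N(H, A) = 2
f(E) = (2 + E)/(2*E) (f(E) = (E + 2)/(E + E) = (2 + E)/((2*E)) = (2 + E)*(1/(2*E)) = (2 + E)/(2*E))
f((4*5)*(-3))*a = ((2 + (4*5)*(-3))/(2*(((4*5)*(-3)))))*22 = ((2 + 20*(-3))/(2*((20*(-3)))))*22 = ((½)*(2 - 60)/(-60))*22 = ((½)*(-1/60)*(-58))*22 = (29/60)*22 = 319/30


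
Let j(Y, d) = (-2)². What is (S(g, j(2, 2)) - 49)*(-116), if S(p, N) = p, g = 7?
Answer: 4872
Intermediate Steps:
j(Y, d) = 4
(S(g, j(2, 2)) - 49)*(-116) = (7 - 49)*(-116) = -42*(-116) = 4872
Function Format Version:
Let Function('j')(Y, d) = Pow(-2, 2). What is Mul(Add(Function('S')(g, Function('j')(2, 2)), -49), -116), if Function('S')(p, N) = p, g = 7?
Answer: 4872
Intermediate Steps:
Function('j')(Y, d) = 4
Mul(Add(Function('S')(g, Function('j')(2, 2)), -49), -116) = Mul(Add(7, -49), -116) = Mul(-42, -116) = 4872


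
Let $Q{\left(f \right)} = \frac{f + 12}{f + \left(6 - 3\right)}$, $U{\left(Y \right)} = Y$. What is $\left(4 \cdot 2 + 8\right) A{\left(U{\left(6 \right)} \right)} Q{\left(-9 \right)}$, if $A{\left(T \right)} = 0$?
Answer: $0$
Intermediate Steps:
$Q{\left(f \right)} = \frac{12 + f}{3 + f}$ ($Q{\left(f \right)} = \frac{12 + f}{f + 3} = \frac{12 + f}{3 + f}$)
$\left(4 \cdot 2 + 8\right) A{\left(U{\left(6 \right)} \right)} Q{\left(-9 \right)} = \left(4 \cdot 2 + 8\right) 0 \frac{12 - 9}{3 - 9} = \left(8 + 8\right) 0 \frac{1}{-6} \cdot 3 = 16 \cdot 0 \left(\left(- \frac{1}{6}\right) 3\right) = 0 \left(- \frac{1}{2}\right) = 0$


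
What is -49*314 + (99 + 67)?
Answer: -15220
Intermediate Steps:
-49*314 + (99 + 67) = -15386 + 166 = -15220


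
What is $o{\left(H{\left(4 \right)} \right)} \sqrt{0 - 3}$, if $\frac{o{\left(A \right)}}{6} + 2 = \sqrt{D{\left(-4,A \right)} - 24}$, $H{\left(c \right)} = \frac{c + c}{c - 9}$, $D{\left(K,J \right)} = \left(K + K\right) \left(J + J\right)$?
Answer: $\frac{12 i \sqrt{3} \left(-5 + \sqrt{10}\right)}{5} \approx - 7.6393 i$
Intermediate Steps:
$D{\left(K,J \right)} = 4 J K$ ($D{\left(K,J \right)} = 2 K 2 J = 4 J K$)
$H{\left(c \right)} = \frac{2 c}{-9 + c}$
$o{\left(A \right)} = -12 + 6 \sqrt{-24 - 16 A}$ ($o{\left(A \right)} = -12 + 6 \sqrt{4 A \left(-4\right) - 24} = -12 + 6 \sqrt{- 16 A - 24} = -12 + 6 \sqrt{-24 - 16 A}$)
$o{\left(H{\left(4 \right)} \right)} \sqrt{0 - 3} = \left(-12 + 12 \sqrt{-6 - 4 \cdot 2 \cdot 4 \frac{1}{-9 + 4}}\right) \sqrt{0 - 3} = \left(-12 + 12 \sqrt{-6 - 4 \cdot 2 \cdot 4 \frac{1}{-5}}\right) \sqrt{-3} = \left(-12 + 12 \sqrt{-6 - 4 \cdot 2 \cdot 4 \left(- \frac{1}{5}\right)}\right) i \sqrt{3} = \left(-12 + 12 \sqrt{-6 - - \frac{32}{5}}\right) i \sqrt{3} = \left(-12 + 12 \sqrt{-6 + \frac{32}{5}}\right) i \sqrt{3} = \left(-12 + 12 \sqrt{\frac{2}{5}}\right) i \sqrt{3} = \left(-12 + 12 \frac{\sqrt{10}}{5}\right) i \sqrt{3} = \left(-12 + \frac{12 \sqrt{10}}{5}\right) i \sqrt{3} = i \sqrt{3} \left(-12 + \frac{12 \sqrt{10}}{5}\right)$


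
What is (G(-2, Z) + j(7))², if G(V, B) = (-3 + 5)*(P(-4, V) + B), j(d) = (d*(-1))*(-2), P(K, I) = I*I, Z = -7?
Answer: 64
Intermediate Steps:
P(K, I) = I²
j(d) = 2*d (j(d) = -d*(-2) = 2*d)
G(V, B) = 2*B + 2*V² (G(V, B) = (-3 + 5)*(V² + B) = 2*(B + V²) = 2*B + 2*V²)
(G(-2, Z) + j(7))² = ((2*(-7) + 2*(-2)²) + 2*7)² = ((-14 + 2*4) + 14)² = ((-14 + 8) + 14)² = (-6 + 14)² = 8² = 64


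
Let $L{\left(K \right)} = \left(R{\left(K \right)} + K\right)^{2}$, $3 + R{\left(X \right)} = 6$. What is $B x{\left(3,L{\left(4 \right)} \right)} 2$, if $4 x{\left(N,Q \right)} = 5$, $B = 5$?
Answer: $\frac{25}{2} \approx 12.5$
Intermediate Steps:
$R{\left(X \right)} = 3$ ($R{\left(X \right)} = -3 + 6 = 3$)
$L{\left(K \right)} = \left(3 + K\right)^{2}$
$x{\left(N,Q \right)} = \frac{5}{4}$ ($x{\left(N,Q \right)} = \frac{1}{4} \cdot 5 = \frac{5}{4}$)
$B x{\left(3,L{\left(4 \right)} \right)} 2 = 5 \cdot \frac{5}{4} \cdot 2 = \frac{25}{4} \cdot 2 = \frac{25}{2}$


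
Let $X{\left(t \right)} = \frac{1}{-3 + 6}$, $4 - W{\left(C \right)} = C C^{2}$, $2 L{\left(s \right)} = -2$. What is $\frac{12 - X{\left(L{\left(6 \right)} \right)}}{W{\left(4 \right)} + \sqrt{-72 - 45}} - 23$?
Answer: $- \frac{12313}{531} - \frac{5 i \sqrt{13}}{531} \approx -23.188 - 0.033951 i$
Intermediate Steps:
$L{\left(s \right)} = -1$ ($L{\left(s \right)} = \frac{1}{2} \left(-2\right) = -1$)
$W{\left(C \right)} = 4 - C^{3}$ ($W{\left(C \right)} = 4 - C C^{2} = 4 - C^{3}$)
$X{\left(t \right)} = \frac{1}{3}$
$\frac{12 - X{\left(L{\left(6 \right)} \right)}}{W{\left(4 \right)} + \sqrt{-72 - 45}} - 23 = \frac{12 - \frac{1}{3}}{\left(4 - 4^{3}\right) + \sqrt{-72 - 45}} - 23 = \frac{12 - \frac{1}{3}}{\left(4 - 64\right) + \sqrt{-117}} - 23 = \frac{1}{\left(4 - 64\right) + 3 i \sqrt{13}} \cdot \frac{35}{3} - 23 = \frac{1}{-60 + 3 i \sqrt{13}} \cdot \frac{35}{3} - 23 = \frac{35}{3 \left(-60 + 3 i \sqrt{13}\right)} - 23 = -23 + \frac{35}{3 \left(-60 + 3 i \sqrt{13}\right)}$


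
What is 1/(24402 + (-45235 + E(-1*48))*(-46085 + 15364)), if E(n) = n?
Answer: 1/1391163445 ≈ 7.1882e-10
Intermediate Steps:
1/(24402 + (-45235 + E(-1*48))*(-46085 + 15364)) = 1/(24402 + (-45235 - 1*48)*(-46085 + 15364)) = 1/(24402 + (-45235 - 48)*(-30721)) = 1/(24402 - 45283*(-30721)) = 1/(24402 + 1391139043) = 1/1391163445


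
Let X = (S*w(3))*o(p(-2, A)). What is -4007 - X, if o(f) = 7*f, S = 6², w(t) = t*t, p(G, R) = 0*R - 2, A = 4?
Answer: 529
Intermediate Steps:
p(G, R) = -2 (p(G, R) = 0 - 2 = -2)
w(t) = t²
S = 36
X = -4536 (X = (36*3²)*(7*(-2)) = (36*9)*(-14) = 324*(-14) = -4536)
-4007 - X = -4007 - 1*(-4536) = -4007 + 4536 = 529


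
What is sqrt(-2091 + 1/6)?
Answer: I*sqrt(75270)/6 ≈ 45.726*I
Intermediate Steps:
sqrt(-2091 + 1/6) = sqrt(-12545/6) = I*sqrt(75270)/6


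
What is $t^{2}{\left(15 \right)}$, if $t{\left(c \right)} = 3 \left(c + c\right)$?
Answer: $8100$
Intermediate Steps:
$t{\left(c \right)} = 6 c$ ($t{\left(c \right)} = 3 \cdot 2 c = 6 c$)
$t^{2}{\left(15 \right)} = \left(6 \cdot 15\right)^{2} = 90^{2} = 8100$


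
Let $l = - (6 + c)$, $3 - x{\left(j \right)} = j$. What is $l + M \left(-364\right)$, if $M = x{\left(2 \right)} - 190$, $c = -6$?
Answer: $68796$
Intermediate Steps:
$x{\left(j \right)} = 3 - j$
$l = 0$ ($l = - (6 - 6) = \left(-1\right) 0 = 0$)
$M = -189$ ($M = \left(3 - 2\right) - 190 = 1 - 190 = -189$)
$l + M \left(-364\right) = 0 - -68796 = 0 + 68796 = 68796$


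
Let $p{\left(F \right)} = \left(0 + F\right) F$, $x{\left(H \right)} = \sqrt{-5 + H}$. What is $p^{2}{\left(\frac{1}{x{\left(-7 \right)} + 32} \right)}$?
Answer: $\frac{1}{16 \left(16 + i \sqrt{3}\right)^{4}} \approx 8.4637 \cdot 10^{-7} - 3.8953 \cdot 10^{-7} i$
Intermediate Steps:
$p{\left(F \right)} = F^{2}$ ($p{\left(F \right)} = F F = F^{2}$)
$p^{2}{\left(\frac{1}{x{\left(-7 \right)} + 32} \right)} = \left(\left(\frac{1}{\sqrt{-5 - 7} + 32}\right)^{2}\right)^{2} = \left(\left(\frac{1}{\sqrt{-12} + 32}\right)^{2}\right)^{2} = \left(\left(\frac{1}{2 i \sqrt{3} + 32}\right)^{2}\right)^{2} = \left(\left(\frac{1}{32 + 2 i \sqrt{3}}\right)^{2}\right)^{2} = \left(\frac{1}{\left(32 + 2 i \sqrt{3}\right)^{2}}\right)^{2} = \frac{1}{\left(32 + 2 i \sqrt{3}\right)^{4}}$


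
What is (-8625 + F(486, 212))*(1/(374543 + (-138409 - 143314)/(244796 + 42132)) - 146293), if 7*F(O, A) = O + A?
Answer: 938218530094089962085/752266145267 ≈ 1.2472e+9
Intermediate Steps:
F(O, A) = A/7 + O/7 (F(O, A) = (O + A)/7 = (A + O)/7 = A/7 + O/7)
(-8625 + F(486, 212))*(1/(374543 + (-138409 - 143314)/(244796 + 42132)) - 146293) = (-8625 + ((⅐)*212 + (⅐)*486))*(1/(374543 + (-138409 - 143314)/(244796 + 42132)) - 146293) = (-8625 + (212/7 + 486/7))*(1/(374543 - 281723/286928) - 146293) = (-8625 + 698/7)*(1/(374543 - 281723*1/286928) - 146293) = -59677*(1/(374543 - 281723/286928) - 146293)/7 = -59677*(1/(107466592181/286928) - 146293)/7 = -59677*(286928/107466592181 - 146293)/7 = -59677/7*(-15721610169648105/107466592181) = 938218530094089962085/752266145267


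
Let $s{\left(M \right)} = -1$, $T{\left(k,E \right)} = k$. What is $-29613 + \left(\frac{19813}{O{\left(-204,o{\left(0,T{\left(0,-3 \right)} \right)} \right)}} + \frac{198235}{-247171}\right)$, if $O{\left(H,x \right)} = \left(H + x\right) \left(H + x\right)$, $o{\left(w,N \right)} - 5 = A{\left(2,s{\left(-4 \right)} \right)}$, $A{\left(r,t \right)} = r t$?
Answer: $- \frac{295717214017235}{9985955571} \approx -29613.0$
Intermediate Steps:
$o{\left(w,N \right)} = 3$ ($o{\left(w,N \right)} = 5 + 2 \left(-1\right) = 5 - 2 = 3$)
$O{\left(H,x \right)} = \left(H + x\right)^{2}$
$-29613 + \left(\frac{19813}{O{\left(-204,o{\left(0,T{\left(0,-3 \right)} \right)} \right)}} + \frac{198235}{-247171}\right) = -29613 + \left(\frac{19813}{\left(-204 + 3\right)^{2}} + \frac{198235}{-247171}\right) = -29613 + \left(\frac{19813}{\left(-201\right)^{2}} + 198235 \left(- \frac{1}{247171}\right)\right) = -29613 - \left(\frac{198235}{247171} - \frac{19813}{40401}\right) = -29613 + \left(19813 \cdot \frac{1}{40401} - \frac{198235}{247171}\right) = -29613 + \left(\frac{19813}{40401} - \frac{198235}{247171}\right) = -29613 - \frac{3111693212}{9985955571} = - \frac{295717214017235}{9985955571}$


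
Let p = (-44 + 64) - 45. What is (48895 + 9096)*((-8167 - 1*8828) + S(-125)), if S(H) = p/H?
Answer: -4927727234/5 ≈ -9.8555e+8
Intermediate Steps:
p = -25 (p = 20 - 45 = -25)
S(H) = -25/H
(48895 + 9096)*((-8167 - 1*8828) + S(-125)) = (48895 + 9096)*((-8167 - 1*8828) - 25/(-125)) = 57991*((-8167 - 8828) - 25*(-1/125)) = 57991*(-16995 + ⅕) = 57991*(-84974/5) = -4927727234/5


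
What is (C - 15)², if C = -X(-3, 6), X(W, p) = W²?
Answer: 576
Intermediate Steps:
C = -9 (C = -1*(-3)² = -1*9 = -9)
(C - 15)² = (-9 - 15)² = (-24)² = 576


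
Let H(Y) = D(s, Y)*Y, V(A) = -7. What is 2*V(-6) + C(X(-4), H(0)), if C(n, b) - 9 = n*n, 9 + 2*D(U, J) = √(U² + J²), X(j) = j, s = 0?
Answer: 11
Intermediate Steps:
D(U, J) = -9/2 + √(J² + U²)/2 (D(U, J) = -9/2 + √(U² + J²)/2 = -9/2 + √(J² + U²)/2)
H(Y) = Y*(-9/2 + √(Y²)/2) (H(Y) = (-9/2 + √(Y² + 0²)/2)*Y = (-9/2 + √(Y² + 0)/2)*Y = (-9/2 + √(Y²)/2)*Y = Y*(-9/2 + √(Y²)/2))
C(n, b) = 9 + n² (C(n, b) = 9 + n*n = 9 + n²)
2*V(-6) + C(X(-4), H(0)) = 2*(-7) + (9 + (-4)²) = -14 + (9 + 16) = -14 + 25 = 11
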